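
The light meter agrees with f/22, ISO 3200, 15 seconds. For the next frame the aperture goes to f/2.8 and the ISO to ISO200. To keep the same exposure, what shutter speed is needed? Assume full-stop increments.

4 s

Aperture: f/22 → f/16 → f/11 → f/8 → f/5.6 → f/4 → f/2.8 — 6 stops opened up (brighter).
ISO: 3200 → 1600 → 800 → 400 → 200 — 4 stops lower (darker).
Net change so far: 2 stops brighter. Offset with the shutter speed: 15 → 8 → 4.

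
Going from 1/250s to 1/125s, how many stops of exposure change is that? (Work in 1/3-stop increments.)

1 stop

1/250 → 1/200 → 1/160 → 1/125 — count the steps: 3 third-stops = 1 stop.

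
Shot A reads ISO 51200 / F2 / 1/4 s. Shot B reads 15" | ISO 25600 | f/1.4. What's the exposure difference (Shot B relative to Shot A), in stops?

Aperture: f/2 → f/1.4 — 1 stop wider (brighter).
Shutter speed: 1/4 → 1/2 → 1 → 2 → 4 → 8 → 15 — 6 stops slower (brighter).
ISO: 51200 → 25600 — 1 stop dropped (darker).
Net: +1 +6 −1 = +6 stops.

6 stops brighter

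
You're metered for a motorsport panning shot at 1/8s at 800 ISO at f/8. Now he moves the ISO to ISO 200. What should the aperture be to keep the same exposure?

ISO: 800 → 400 → 200 — 2 stops dropped (darker).
Need 2 stops brighter from the aperture: f/8 → f/5.6 → f/4.

f/4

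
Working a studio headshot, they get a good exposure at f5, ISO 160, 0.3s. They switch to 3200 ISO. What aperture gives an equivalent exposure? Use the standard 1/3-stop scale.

f/22

ISO: 160 → 200 → 250 → 320 → 400 → 500 → 640 → 800 → 1000 → 1250 → 1600 → 2000 → 2500 → 3200 — 4 1/3 stops raised (brighter).
Need 4 1/3 stops darker from the aperture: f/5 → f/5.6 → f/6.3 → f/7.1 → f/8 → f/9 → f/10 → f/11 → f/13 → f/14 → f/16 → f/18 → f/20 → f/22.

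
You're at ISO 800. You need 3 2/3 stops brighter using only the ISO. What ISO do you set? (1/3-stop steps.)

ISO: 800 → 1000 → 1250 → 1600 → 2000 → 2500 → 3200 → 4000 → 5000 → 6400 → 8000 → 10000 — 3 2/3 stops higher (brighter).

ISO 10000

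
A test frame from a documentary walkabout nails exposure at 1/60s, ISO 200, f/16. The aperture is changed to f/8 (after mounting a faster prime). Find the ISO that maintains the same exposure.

ISO 50

Aperture: f/16 → f/11 → f/8 — 2 stops wider (brighter).
Need 2 stops darker from the ISO: 200 → 100 → 50.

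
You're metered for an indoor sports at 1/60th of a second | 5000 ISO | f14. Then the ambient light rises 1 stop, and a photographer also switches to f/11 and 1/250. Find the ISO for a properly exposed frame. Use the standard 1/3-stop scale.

ISO 6400

Scene light: 1 stop brighter.
Aperture: f/14 → f/13 → f/11 — 2/3 stop opened up (brighter).
Shutter speed: 1/60 → 1/80 → 1/100 → 1/125 → 1/160 → 1/200 → 1/250 — 2 stops faster (darker).
Net so far: 1/3 stop darker. ISO: 5000 → 6400.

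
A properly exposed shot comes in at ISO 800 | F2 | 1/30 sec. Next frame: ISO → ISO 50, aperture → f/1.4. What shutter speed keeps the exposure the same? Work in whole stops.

1/4s

ISO: 800 → 400 → 200 → 100 → 50 — 4 stops dropped (darker).
Aperture: f/2 → f/1.4 — 1 stop wider (brighter).
Net change so far: 3 stops darker. Offset with the shutter speed: 1/30 → 1/15 → 1/8 → 1/4.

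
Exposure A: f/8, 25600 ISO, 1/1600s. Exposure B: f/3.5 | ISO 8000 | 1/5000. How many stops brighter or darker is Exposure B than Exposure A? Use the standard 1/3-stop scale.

Aperture: f/8 → f/7.1 → f/6.3 → f/5.6 → f/5 → f/4.5 → f/4 → f/3.5 — 2 1/3 stops wider (brighter).
Shutter speed: 1/1600 → 1/2000 → 1/2500 → 1/3200 → 1/4000 → 1/5000 — 1 2/3 stops faster (darker).
ISO: 25600 → 20000 → 16000 → 12800 → 10000 → 8000 — 1 2/3 stops dropped (darker).
Net: +2 1/3 −1 2/3 −1 2/3 = −1 stop.

1 stop darker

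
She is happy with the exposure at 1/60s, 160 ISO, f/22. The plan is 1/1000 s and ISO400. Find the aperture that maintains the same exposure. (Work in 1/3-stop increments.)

f/9

Shutter speed: 1/60 → 1/80 → 1/100 → 1/125 → 1/160 → 1/200 → 1/250 → 1/320 → 1/400 → 1/500 → 1/640 → 1/800 → 1/1000 — 4 stops shorter (darker).
ISO: 160 → 200 → 250 → 320 → 400 — 1 1/3 stops higher (brighter).
Net change so far: 2 2/3 stops darker. Offset with the aperture: f/22 → f/20 → f/18 → f/16 → f/14 → f/13 → f/11 → f/10 → f/9.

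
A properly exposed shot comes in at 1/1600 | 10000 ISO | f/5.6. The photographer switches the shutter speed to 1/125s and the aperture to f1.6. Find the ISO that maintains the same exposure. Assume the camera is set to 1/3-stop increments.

Shutter speed: 1/1600 → 1/1250 → 1/1000 → 1/800 → 1/640 → 1/500 → 1/400 → 1/320 → 1/250 → 1/200 → 1/160 → 1/125 — 3 2/3 stops longer (brighter).
Aperture: f/5.6 → f/5 → f/4.5 → f/4 → f/3.5 → f/3.2 → f/2.8 → f/2.5 → f/2.2 → f/2 → f/1.8 → f/1.6 — 3 2/3 stops opened up (brighter).
Net change so far: 7 1/3 stops brighter. Offset with the ISO: 10000 → 8000 → 6400 → 5000 → 4000 → 3200 → 2500 → 2000 → 1600 → 1250 → 1000 → 800 → 640 → 500 → 400 → 320 → 250 → 200 → 160 → 125 → 100 → 80 → 64.

ISO 64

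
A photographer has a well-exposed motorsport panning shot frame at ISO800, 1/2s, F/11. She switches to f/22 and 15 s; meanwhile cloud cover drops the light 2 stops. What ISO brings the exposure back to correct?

ISO 400

Scene light: 2 stops darker.
Aperture: f/11 → f/16 → f/22 — 2 stops stopped down (darker).
Shutter speed: 1/2 → 1 → 2 → 4 → 8 → 15 — 5 stops slower (brighter).
Net so far: 1 stop brighter. ISO: 800 → 400.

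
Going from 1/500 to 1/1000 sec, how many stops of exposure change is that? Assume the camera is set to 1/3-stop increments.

1 stop

1/500 → 1/640 → 1/800 → 1/1000 — count the steps: 3 third-stops = 1 stop.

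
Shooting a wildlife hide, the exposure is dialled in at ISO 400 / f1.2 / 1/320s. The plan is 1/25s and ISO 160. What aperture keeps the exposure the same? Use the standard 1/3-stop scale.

f/2.8

Shutter speed: 1/320 → 1/250 → 1/200 → 1/160 → 1/125 → 1/100 → 1/80 → 1/60 → 1/50 → 1/40 → 1/30 → 1/25 — 3 2/3 stops slower (brighter).
ISO: 400 → 320 → 250 → 200 → 160 — 1 1/3 stops dropped (darker).
Net change so far: 2 1/3 stops brighter. Offset with the aperture: f/1.2 → f/1.4 → f/1.6 → f/1.8 → f/2 → f/2.2 → f/2.5 → f/2.8.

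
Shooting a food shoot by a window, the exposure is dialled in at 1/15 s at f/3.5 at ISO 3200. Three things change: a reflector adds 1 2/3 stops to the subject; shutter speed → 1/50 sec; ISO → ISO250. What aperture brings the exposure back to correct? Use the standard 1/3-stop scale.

Scene light: 1 2/3 stops brighter.
Shutter speed: 1/15 → 1/20 → 1/25 → 1/30 → 1/40 → 1/50 — 1 2/3 stops faster (darker).
ISO: 3200 → 2500 → 2000 → 1600 → 1250 → 1000 → 800 → 640 → 500 → 400 → 320 → 250 — 3 2/3 stops lower (darker).
Net so far: 3 2/3 stops darker. Aperture: f/3.5 → f/3.2 → f/2.8 → f/2.5 → f/2.2 → f/2 → f/1.8 → f/1.6 → f/1.4 → f/1.2 → f/1.1 → f/1.0.

f/1.0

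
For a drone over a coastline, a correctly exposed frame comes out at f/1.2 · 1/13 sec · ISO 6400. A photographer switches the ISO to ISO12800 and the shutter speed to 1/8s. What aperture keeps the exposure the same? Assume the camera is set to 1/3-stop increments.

f/2.2

ISO: 6400 → 8000 → 10000 → 12800 — 1 stop higher (brighter).
Shutter speed: 1/13 → 1/10 → 1/8 — 2/3 stop longer (brighter).
Net change so far: 1 2/3 stops brighter. Offset with the aperture: f/1.2 → f/1.4 → f/1.6 → f/1.8 → f/2 → f/2.2.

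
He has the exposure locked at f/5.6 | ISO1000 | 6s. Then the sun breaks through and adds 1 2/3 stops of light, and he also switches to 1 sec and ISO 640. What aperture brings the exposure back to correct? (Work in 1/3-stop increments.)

f/3.2

Scene light: 1 2/3 stops brighter.
Shutter speed: 6 → 5 → 4 → 3.2 → 2.5 → 2 → 1.6 → 1.3 → 1 — 2 2/3 stops shorter (darker).
ISO: 1000 → 800 → 640 — 2/3 stop dropped (darker).
Net so far: 1 2/3 stops darker. Aperture: f/5.6 → f/5 → f/4.5 → f/4 → f/3.5 → f/3.2.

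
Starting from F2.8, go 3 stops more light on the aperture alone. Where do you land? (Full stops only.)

f/1.0

Aperture: f/2.8 → f/2 → f/1.4 → f/1.0 — 3 stops opened up (brighter).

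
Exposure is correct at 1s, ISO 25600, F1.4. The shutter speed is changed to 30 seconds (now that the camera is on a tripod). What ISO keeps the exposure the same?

Shutter speed: 1 → 2 → 4 → 8 → 15 → 30 — 5 stops slower (brighter).
Need 5 stops darker from the ISO: 25600 → 12800 → 6400 → 3200 → 1600 → 800.

ISO 800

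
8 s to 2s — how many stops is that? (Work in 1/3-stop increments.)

8 → 6 → 5 → 4 → 3.2 → 2.5 → 2 — count the steps: 6 third-stops = 2 stops.

2 stops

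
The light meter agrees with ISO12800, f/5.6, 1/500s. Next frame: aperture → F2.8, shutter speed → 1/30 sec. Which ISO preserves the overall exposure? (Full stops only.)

Aperture: f/5.6 → f/4 → f/2.8 — 2 stops opened up (brighter).
Shutter speed: 1/500 → 1/250 → 1/125 → 1/60 → 1/30 — 4 stops longer (brighter).
Net change so far: 6 stops brighter. Offset with the ISO: 12800 → 6400 → 3200 → 1600 → 800 → 400 → 200.

ISO 200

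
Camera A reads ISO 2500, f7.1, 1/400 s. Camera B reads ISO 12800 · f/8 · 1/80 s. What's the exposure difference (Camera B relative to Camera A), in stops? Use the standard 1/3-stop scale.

4 1/3 stops brighter

Aperture: f/7.1 → f/8 — 1/3 stop smaller aperture (darker).
Shutter speed: 1/400 → 1/320 → 1/250 → 1/200 → 1/160 → 1/125 → 1/100 → 1/80 — 2 1/3 stops slower (brighter).
ISO: 2500 → 3200 → 4000 → 5000 → 6400 → 8000 → 10000 → 12800 — 2 1/3 stops higher (brighter).
Net: −1/3 +2 1/3 +2 1/3 = +4 1/3 stops.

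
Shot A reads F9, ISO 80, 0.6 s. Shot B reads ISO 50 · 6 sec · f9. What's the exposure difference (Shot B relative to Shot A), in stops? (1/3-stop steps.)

Aperture: unchanged.
Shutter speed: 0.6 → 0.8 → 1 → 1.3 → 1.6 → 2 → 2.5 → 3.2 → 4 → 5 → 6 — 3 1/3 stops longer (brighter).
ISO: 80 → 64 → 50 — 2/3 stop lower (darker).
Net: +3 1/3 −2/3 = +2 2/3 stops.

2 2/3 stops brighter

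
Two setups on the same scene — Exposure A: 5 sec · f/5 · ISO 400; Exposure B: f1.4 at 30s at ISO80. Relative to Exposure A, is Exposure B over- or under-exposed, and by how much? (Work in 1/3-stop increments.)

4 stops brighter

Aperture: f/5 → f/4.5 → f/4 → f/3.5 → f/3.2 → f/2.8 → f/2.5 → f/2.2 → f/2 → f/1.8 → f/1.6 → f/1.4 — 3 2/3 stops larger aperture (brighter).
Shutter speed: 5 → 6 → 8 → 10 → 13 → 15 → 20 → 25 → 30 — 2 2/3 stops slower (brighter).
ISO: 400 → 320 → 250 → 200 → 160 → 125 → 100 → 80 — 2 1/3 stops dropped (darker).
Net: +3 2/3 +2 2/3 −2 1/3 = +4 stops.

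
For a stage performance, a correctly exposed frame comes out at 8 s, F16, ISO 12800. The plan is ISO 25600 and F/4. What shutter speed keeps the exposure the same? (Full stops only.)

1/4s

ISO: 12800 → 25600 — 1 stop raised (brighter).
Aperture: f/16 → f/11 → f/8 → f/5.6 → f/4 — 4 stops opened up (brighter).
Net change so far: 5 stops brighter. Offset with the shutter speed: 8 → 4 → 2 → 1 → 1/2 → 1/4.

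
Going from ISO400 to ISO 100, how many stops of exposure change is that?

2 stops

400 → 200 → 100 — count the steps: 2 stops.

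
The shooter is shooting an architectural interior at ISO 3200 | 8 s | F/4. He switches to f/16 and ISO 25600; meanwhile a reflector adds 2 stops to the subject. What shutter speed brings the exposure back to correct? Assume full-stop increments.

4 s

Scene light: 2 stops brighter.
Aperture: f/4 → f/5.6 → f/8 → f/11 → f/16 — 4 stops smaller aperture (darker).
ISO: 3200 → 6400 → 12800 → 25600 — 3 stops higher (brighter).
Net so far: 1 stop brighter. Shutter speed: 8 → 4.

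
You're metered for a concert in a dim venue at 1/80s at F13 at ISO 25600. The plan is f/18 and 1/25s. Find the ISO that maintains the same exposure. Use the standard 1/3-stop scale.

Aperture: f/13 → f/14 → f/16 → f/18 — 1 stop narrower (darker).
Shutter speed: 1/80 → 1/60 → 1/50 → 1/40 → 1/30 → 1/25 — 1 2/3 stops slower (brighter).
Net change so far: 2/3 stop brighter. Offset with the ISO: 25600 → 20000 → 16000.

ISO 16000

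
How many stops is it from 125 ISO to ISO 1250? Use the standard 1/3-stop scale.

125 → 160 → 200 → 250 → 320 → 400 → 500 → 640 → 800 → 1000 → 1250 — count the steps: 10 third-stops = 3 1/3 stops.

3 1/3 stops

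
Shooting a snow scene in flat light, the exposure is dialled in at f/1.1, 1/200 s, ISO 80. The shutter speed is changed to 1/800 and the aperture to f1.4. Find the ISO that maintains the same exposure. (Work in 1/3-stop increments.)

Shutter speed: 1/200 → 1/250 → 1/320 → 1/400 → 1/500 → 1/640 → 1/800 — 2 stops shorter (darker).
Aperture: f/1.1 → f/1.2 → f/1.4 — 2/3 stop smaller aperture (darker).
Net change so far: 2 2/3 stops darker. Offset with the ISO: 80 → 100 → 125 → 160 → 200 → 250 → 320 → 400 → 500.

ISO 500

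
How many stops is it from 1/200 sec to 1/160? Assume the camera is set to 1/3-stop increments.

1/200 → 1/160 — count the steps: 1 third-stops = 1/3 stop.

1/3 stop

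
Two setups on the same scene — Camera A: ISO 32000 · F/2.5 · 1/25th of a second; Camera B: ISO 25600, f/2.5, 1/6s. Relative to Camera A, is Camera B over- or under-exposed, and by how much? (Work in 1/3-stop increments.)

1 2/3 stops brighter

Aperture: unchanged.
Shutter speed: 1/25 → 1/20 → 1/15 → 1/13 → 1/10 → 1/8 → 1/6 — 2 stops slower (brighter).
ISO: 32000 → 25600 — 1/3 stop lower (darker).
Net: +2 −1/3 = +1 2/3 stops.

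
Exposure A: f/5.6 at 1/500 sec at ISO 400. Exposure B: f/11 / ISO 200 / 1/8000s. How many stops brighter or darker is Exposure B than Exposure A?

7 stops darker

Aperture: f/5.6 → f/8 → f/11 — 2 stops stopped down (darker).
Shutter speed: 1/500 → 1/1000 → 1/2000 → 1/4000 → 1/8000 — 4 stops shorter (darker).
ISO: 400 → 200 — 1 stop dropped (darker).
Net: −2 −4 −1 = −7 stops.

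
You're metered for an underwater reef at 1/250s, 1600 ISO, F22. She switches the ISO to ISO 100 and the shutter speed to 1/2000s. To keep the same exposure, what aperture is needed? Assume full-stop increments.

f/2

ISO: 1600 → 800 → 400 → 200 → 100 — 4 stops lower (darker).
Shutter speed: 1/250 → 1/500 → 1/1000 → 1/2000 — 3 stops shorter (darker).
Net change so far: 7 stops darker. Offset with the aperture: f/22 → f/16 → f/11 → f/8 → f/5.6 → f/4 → f/2.8 → f/2.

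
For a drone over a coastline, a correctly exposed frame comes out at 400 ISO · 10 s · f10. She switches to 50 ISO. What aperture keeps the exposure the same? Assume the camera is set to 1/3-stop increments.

f/3.5

ISO: 400 → 320 → 250 → 200 → 160 → 125 → 100 → 80 → 64 → 50 — 3 stops dropped (darker).
Need 3 stops brighter from the aperture: f/10 → f/9 → f/8 → f/7.1 → f/6.3 → f/5.6 → f/5 → f/4.5 → f/4 → f/3.5.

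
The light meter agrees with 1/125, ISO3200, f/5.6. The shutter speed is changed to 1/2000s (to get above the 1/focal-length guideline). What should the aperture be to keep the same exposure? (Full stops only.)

f/1.4

Shutter speed: 1/125 → 1/250 → 1/500 → 1/1000 → 1/2000 — 4 stops shorter (darker).
Need 4 stops brighter from the aperture: f/5.6 → f/4 → f/2.8 → f/2 → f/1.4.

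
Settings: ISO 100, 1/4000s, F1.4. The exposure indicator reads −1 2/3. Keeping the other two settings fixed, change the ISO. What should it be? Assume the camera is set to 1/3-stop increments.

Underexposed by 1 2/3 stops → need 1 2/3 stops brighter.
ISO: 100 → 125 → 160 → 200 → 250 → 320.

ISO 320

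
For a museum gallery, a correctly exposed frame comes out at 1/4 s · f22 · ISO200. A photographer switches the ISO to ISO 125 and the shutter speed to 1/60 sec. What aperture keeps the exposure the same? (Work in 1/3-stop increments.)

f/4.5

ISO: 200 → 160 → 125 — 2/3 stop lower (darker).
Shutter speed: 1/4 → 1/5 → 1/6 → 1/8 → 1/10 → 1/13 → 1/15 → 1/20 → 1/25 → 1/30 → 1/40 → 1/50 → 1/60 — 4 stops faster (darker).
Net change so far: 4 2/3 stops darker. Offset with the aperture: f/22 → f/20 → f/18 → f/16 → f/14 → f/13 → f/11 → f/10 → f/9 → f/8 → f/7.1 → f/6.3 → f/5.6 → f/5 → f/4.5.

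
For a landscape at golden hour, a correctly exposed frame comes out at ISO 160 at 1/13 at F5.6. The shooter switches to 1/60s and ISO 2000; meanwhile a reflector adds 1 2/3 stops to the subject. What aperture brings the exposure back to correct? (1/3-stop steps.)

f/16

Scene light: 1 2/3 stops brighter.
Shutter speed: 1/13 → 1/15 → 1/20 → 1/25 → 1/30 → 1/40 → 1/50 → 1/60 — 2 1/3 stops shorter (darker).
ISO: 160 → 200 → 250 → 320 → 400 → 500 → 640 → 800 → 1000 → 1250 → 1600 → 2000 — 3 2/3 stops higher (brighter).
Net so far: 3 stops brighter. Aperture: f/5.6 → f/6.3 → f/7.1 → f/8 → f/9 → f/10 → f/11 → f/13 → f/14 → f/16.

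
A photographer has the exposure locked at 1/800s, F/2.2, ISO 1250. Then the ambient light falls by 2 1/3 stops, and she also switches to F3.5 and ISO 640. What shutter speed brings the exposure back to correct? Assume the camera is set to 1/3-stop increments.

1/30s

Scene light: 2 1/3 stops darker.
Aperture: f/2.2 → f/2.5 → f/2.8 → f/3.2 → f/3.5 — 1 1/3 stops narrower (darker).
ISO: 1250 → 1000 → 800 → 640 — 1 stop dropped (darker).
Net so far: 4 2/3 stops darker. Shutter speed: 1/800 → 1/640 → 1/500 → 1/400 → 1/320 → 1/250 → 1/200 → 1/160 → 1/125 → 1/100 → 1/80 → 1/60 → 1/50 → 1/40 → 1/30.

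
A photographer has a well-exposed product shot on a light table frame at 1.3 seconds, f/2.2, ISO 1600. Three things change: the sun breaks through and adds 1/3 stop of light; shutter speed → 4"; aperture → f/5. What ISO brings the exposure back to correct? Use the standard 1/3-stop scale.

ISO 2000

Scene light: 1/3 stop brighter.
Shutter speed: 1.3 → 1.6 → 2 → 2.5 → 3.2 → 4 — 1 2/3 stops slower (brighter).
Aperture: f/2.2 → f/2.5 → f/2.8 → f/3.2 → f/3.5 → f/4 → f/4.5 → f/5 — 2 1/3 stops narrower (darker).
Net so far: 1/3 stop darker. ISO: 1600 → 2000.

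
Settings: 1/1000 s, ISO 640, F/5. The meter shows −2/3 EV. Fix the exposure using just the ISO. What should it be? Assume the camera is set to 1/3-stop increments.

ISO 1000

Underexposed by 2/3 stop → need 2/3 stop brighter.
ISO: 640 → 800 → 1000.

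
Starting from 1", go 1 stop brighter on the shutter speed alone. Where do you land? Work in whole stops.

2 s

Shutter speed: 1 → 2 — 1 stop slower (brighter).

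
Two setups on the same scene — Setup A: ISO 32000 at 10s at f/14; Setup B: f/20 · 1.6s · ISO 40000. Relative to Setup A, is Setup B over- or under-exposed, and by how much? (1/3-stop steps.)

Aperture: f/14 → f/16 → f/18 → f/20 — 1 stop smaller aperture (darker).
Shutter speed: 10 → 8 → 6 → 5 → 4 → 3.2 → 2.5 → 2 → 1.6 — 2 2/3 stops faster (darker).
ISO: 32000 → 40000 — 1/3 stop raised (brighter).
Net: −1 −2 2/3 +1/3 = −3 1/3 stops.

3 1/3 stops darker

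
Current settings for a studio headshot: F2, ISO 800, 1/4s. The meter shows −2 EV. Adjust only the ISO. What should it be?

ISO 3200

Underexposed by 2 stops → need 2 stops brighter.
ISO: 800 → 1600 → 3200.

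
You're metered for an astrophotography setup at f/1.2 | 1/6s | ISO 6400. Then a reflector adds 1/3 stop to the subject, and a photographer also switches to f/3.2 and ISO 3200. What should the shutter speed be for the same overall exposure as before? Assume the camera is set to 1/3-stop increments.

1.6 s

Scene light: 1/3 stop brighter.
Aperture: f/1.2 → f/1.4 → f/1.6 → f/1.8 → f/2 → f/2.2 → f/2.5 → f/2.8 → f/3.2 — 2 2/3 stops smaller aperture (darker).
ISO: 6400 → 5000 → 4000 → 3200 — 1 stop lower (darker).
Net so far: 3 1/3 stops darker. Shutter speed: 1/6 → 1/5 → 1/4 → 0.3 → 0.4 → 0.5 → 0.6 → 0.8 → 1 → 1.3 → 1.6.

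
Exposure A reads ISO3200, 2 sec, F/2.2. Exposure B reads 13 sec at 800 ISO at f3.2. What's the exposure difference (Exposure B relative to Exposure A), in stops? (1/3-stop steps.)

1/3 stop darker

Aperture: f/2.2 → f/2.5 → f/2.8 → f/3.2 — 1 stop narrower (darker).
Shutter speed: 2 → 2.5 → 3.2 → 4 → 5 → 6 → 8 → 10 → 13 — 2 2/3 stops slower (brighter).
ISO: 3200 → 2500 → 2000 → 1600 → 1250 → 1000 → 800 — 2 stops lower (darker).
Net: −1 +2 2/3 −2 = −1/3 stops.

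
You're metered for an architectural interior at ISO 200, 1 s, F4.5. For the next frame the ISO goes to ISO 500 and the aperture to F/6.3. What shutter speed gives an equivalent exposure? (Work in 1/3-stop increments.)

0.8 s

ISO: 200 → 250 → 320 → 400 → 500 — 1 1/3 stops raised (brighter).
Aperture: f/4.5 → f/5 → f/5.6 → f/6.3 — 1 stop narrower (darker).
Net change so far: 1/3 stop brighter. Offset with the shutter speed: 1 → 0.8.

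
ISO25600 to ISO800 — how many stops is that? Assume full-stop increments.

5 stops

25600 → 12800 → 6400 → 3200 → 1600 → 800 — count the steps: 5 stops.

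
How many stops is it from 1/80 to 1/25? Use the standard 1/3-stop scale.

1/80 → 1/60 → 1/50 → 1/40 → 1/30 → 1/25 — count the steps: 5 third-stops = 1 2/3 stops.

1 2/3 stops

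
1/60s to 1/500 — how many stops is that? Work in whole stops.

1/60 → 1/125 → 1/250 → 1/500 — count the steps: 3 stops.

3 stops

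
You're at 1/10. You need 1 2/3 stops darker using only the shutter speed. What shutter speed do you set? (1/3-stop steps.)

Shutter speed: 1/10 → 1/13 → 1/15 → 1/20 → 1/25 → 1/30 — 1 2/3 stops shorter (darker).

1/30s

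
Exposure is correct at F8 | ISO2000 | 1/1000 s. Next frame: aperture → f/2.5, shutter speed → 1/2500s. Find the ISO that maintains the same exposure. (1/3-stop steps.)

ISO 500

Aperture: f/8 → f/7.1 → f/6.3 → f/5.6 → f/5 → f/4.5 → f/4 → f/3.5 → f/3.2 → f/2.8 → f/2.5 — 3 1/3 stops opened up (brighter).
Shutter speed: 1/1000 → 1/1250 → 1/1600 → 1/2000 → 1/2500 — 1 1/3 stops shorter (darker).
Net change so far: 2 stops brighter. Offset with the ISO: 2000 → 1600 → 1250 → 1000 → 800 → 640 → 500.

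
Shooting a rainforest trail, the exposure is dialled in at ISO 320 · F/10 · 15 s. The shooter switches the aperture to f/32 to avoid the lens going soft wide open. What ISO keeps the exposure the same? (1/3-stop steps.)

ISO 3200

Aperture: f/10 → f/11 → f/13 → f/14 → f/16 → f/18 → f/20 → f/22 → f/25 → f/29 → f/32 — 3 1/3 stops stopped down (darker).
Need 3 1/3 stops brighter from the ISO: 320 → 400 → 500 → 640 → 800 → 1000 → 1250 → 1600 → 2000 → 2500 → 3200.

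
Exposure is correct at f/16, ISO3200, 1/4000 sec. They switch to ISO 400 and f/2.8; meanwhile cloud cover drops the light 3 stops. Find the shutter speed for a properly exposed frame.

1/2000s

Scene light: 3 stops darker.
ISO: 3200 → 1600 → 800 → 400 — 3 stops dropped (darker).
Aperture: f/16 → f/11 → f/8 → f/5.6 → f/4 → f/2.8 — 5 stops opened up (brighter).
Net so far: 1 stop darker. Shutter speed: 1/4000 → 1/2000.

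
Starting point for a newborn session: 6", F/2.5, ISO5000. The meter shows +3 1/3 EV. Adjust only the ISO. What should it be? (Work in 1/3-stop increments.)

Overexposed by 3 1/3 stops → need 3 1/3 stops darker.
ISO: 5000 → 4000 → 3200 → 2500 → 2000 → 1600 → 1250 → 1000 → 800 → 640 → 500.

ISO 500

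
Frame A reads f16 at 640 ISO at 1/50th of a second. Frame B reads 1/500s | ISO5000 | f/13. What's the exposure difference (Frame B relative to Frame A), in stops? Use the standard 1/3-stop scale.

Aperture: f/16 → f/14 → f/13 — 2/3 stop opened up (brighter).
Shutter speed: 1/50 → 1/60 → 1/80 → 1/100 → 1/125 → 1/160 → 1/200 → 1/250 → 1/320 → 1/400 → 1/500 — 3 1/3 stops shorter (darker).
ISO: 640 → 800 → 1000 → 1250 → 1600 → 2000 → 2500 → 3200 → 4000 → 5000 — 3 stops higher (brighter).
Net: +2/3 −3 1/3 +3 = +1/3 stops.

1/3 stop brighter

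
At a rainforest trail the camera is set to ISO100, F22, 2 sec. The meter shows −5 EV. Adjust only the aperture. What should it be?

Underexposed by 5 stops → need 5 stops brighter.
Aperture: f/22 → f/16 → f/11 → f/8 → f/5.6 → f/4.

f/4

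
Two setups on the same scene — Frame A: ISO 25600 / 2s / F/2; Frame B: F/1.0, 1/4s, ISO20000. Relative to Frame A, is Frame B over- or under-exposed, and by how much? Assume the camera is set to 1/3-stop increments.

Aperture: f/2 → f/1.8 → f/1.6 → f/1.4 → f/1.2 → f/1.1 → f/1.0 — 2 stops larger aperture (brighter).
Shutter speed: 2 → 1.6 → 1.3 → 1 → 0.8 → 0.6 → 0.5 → 0.4 → 0.3 → 1/4 — 3 stops shorter (darker).
ISO: 25600 → 20000 — 1/3 stop dropped (darker).
Net: +2 −3 −1/3 = −1 1/3 stops.

1 1/3 stops darker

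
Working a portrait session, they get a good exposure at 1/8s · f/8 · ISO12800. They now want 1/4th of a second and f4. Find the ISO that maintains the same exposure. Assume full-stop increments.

ISO 1600

Shutter speed: 1/8 → 1/4 — 1 stop longer (brighter).
Aperture: f/8 → f/5.6 → f/4 — 2 stops larger aperture (brighter).
Net change so far: 3 stops brighter. Offset with the ISO: 12800 → 6400 → 3200 → 1600.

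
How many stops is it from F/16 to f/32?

f/16 → f/22 → f/32 — count the steps: 2 stops.

2 stops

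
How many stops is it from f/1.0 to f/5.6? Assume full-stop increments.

5 stops

f/1.0 → f/1.4 → f/2 → f/2.8 → f/4 → f/5.6 — count the steps: 5 stops.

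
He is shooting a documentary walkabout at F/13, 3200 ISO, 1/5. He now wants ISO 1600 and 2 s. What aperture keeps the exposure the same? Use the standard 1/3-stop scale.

f/29

ISO: 3200 → 2500 → 2000 → 1600 — 1 stop dropped (darker).
Shutter speed: 1/5 → 1/4 → 0.3 → 0.4 → 0.5 → 0.6 → 0.8 → 1 → 1.3 → 1.6 → 2 — 3 1/3 stops slower (brighter).
Net change so far: 2 1/3 stops brighter. Offset with the aperture: f/13 → f/14 → f/16 → f/18 → f/20 → f/22 → f/25 → f/29.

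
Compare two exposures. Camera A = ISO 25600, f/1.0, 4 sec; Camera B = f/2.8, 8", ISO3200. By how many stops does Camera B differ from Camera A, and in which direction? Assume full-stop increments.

5 stops darker

Aperture: f/1.0 → f/1.4 → f/2 → f/2.8 — 3 stops smaller aperture (darker).
Shutter speed: 4 → 8 — 1 stop slower (brighter).
ISO: 25600 → 12800 → 6400 → 3200 — 3 stops lower (darker).
Net: −3 +1 −3 = −5 stops.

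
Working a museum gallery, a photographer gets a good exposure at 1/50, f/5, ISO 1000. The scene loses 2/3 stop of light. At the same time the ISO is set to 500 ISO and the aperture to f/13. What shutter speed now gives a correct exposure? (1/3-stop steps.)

Scene light: 2/3 stop darker.
ISO: 1000 → 800 → 640 → 500 — 1 stop dropped (darker).
Aperture: f/5 → f/5.6 → f/6.3 → f/7.1 → f/8 → f/9 → f/10 → f/11 → f/13 — 2 2/3 stops narrower (darker).
Net so far: 4 1/3 stops darker. Shutter speed: 1/50 → 1/40 → 1/30 → 1/25 → 1/20 → 1/15 → 1/13 → 1/10 → 1/8 → 1/6 → 1/5 → 1/4 → 0.3 → 0.4.

0.4 s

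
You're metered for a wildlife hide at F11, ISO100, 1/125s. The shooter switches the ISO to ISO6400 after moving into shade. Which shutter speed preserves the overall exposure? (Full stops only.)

1/8000s

ISO: 100 → 200 → 400 → 800 → 1600 → 3200 → 6400 — 6 stops higher (brighter).
Need 6 stops darker from the shutter speed: 1/125 → 1/250 → 1/500 → 1/1000 → 1/2000 → 1/4000 → 1/8000.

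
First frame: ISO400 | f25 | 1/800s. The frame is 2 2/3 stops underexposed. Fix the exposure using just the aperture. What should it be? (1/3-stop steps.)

f/10

Underexposed by 2 2/3 stops → need 2 2/3 stops brighter.
Aperture: f/25 → f/22 → f/20 → f/18 → f/16 → f/14 → f/13 → f/11 → f/10.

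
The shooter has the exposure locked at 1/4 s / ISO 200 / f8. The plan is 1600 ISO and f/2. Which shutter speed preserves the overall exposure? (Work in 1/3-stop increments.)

ISO: 200 → 250 → 320 → 400 → 500 → 640 → 800 → 1000 → 1250 → 1600 — 3 stops higher (brighter).
Aperture: f/8 → f/7.1 → f/6.3 → f/5.6 → f/5 → f/4.5 → f/4 → f/3.5 → f/3.2 → f/2.8 → f/2.5 → f/2.2 → f/2 — 4 stops opened up (brighter).
Net change so far: 7 stops brighter. Offset with the shutter speed: 1/4 → 1/5 → 1/6 → 1/8 → 1/10 → 1/13 → 1/15 → 1/20 → 1/25 → 1/30 → 1/40 → 1/50 → 1/60 → 1/80 → 1/100 → 1/125 → 1/160 → 1/200 → 1/250 → 1/320 → 1/400 → 1/500.

1/500s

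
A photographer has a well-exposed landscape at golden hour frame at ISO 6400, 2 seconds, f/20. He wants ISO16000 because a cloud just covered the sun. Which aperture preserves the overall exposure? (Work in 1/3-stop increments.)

f/32

ISO: 6400 → 8000 → 10000 → 12800 → 16000 — 1 1/3 stops higher (brighter).
Need 1 1/3 stops darker from the aperture: f/20 → f/22 → f/25 → f/29 → f/32.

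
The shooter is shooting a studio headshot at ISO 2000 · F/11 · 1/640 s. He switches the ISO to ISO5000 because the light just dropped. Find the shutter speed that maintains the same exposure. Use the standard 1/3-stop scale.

ISO: 2000 → 2500 → 3200 → 4000 → 5000 — 1 1/3 stops higher (brighter).
Need 1 1/3 stops darker from the shutter speed: 1/640 → 1/800 → 1/1000 → 1/1250 → 1/1600.

1/1600s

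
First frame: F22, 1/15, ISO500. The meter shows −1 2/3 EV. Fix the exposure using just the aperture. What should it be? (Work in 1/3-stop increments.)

f/13

Underexposed by 1 2/3 stops → need 1 2/3 stops brighter.
Aperture: f/22 → f/20 → f/18 → f/16 → f/14 → f/13.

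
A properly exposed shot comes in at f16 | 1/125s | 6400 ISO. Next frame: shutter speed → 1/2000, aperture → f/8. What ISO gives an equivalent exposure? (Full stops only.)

ISO 25600

Shutter speed: 1/125 → 1/250 → 1/500 → 1/1000 → 1/2000 — 4 stops faster (darker).
Aperture: f/16 → f/11 → f/8 — 2 stops larger aperture (brighter).
Net change so far: 2 stops darker. Offset with the ISO: 6400 → 12800 → 25600.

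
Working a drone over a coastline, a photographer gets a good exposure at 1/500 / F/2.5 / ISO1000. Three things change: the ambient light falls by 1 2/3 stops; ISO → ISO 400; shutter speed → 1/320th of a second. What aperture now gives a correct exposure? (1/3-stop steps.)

Scene light: 1 2/3 stops darker.
ISO: 1000 → 800 → 640 → 500 → 400 — 1 1/3 stops lower (darker).
Shutter speed: 1/500 → 1/400 → 1/320 — 2/3 stop slower (brighter).
Net so far: 2 1/3 stops darker. Aperture: f/2.5 → f/2.2 → f/2 → f/1.8 → f/1.6 → f/1.4 → f/1.2 → f/1.1.

f/1.1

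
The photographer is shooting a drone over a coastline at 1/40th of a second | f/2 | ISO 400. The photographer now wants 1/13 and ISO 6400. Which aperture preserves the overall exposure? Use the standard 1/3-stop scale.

f/14

Shutter speed: 1/40 → 1/30 → 1/25 → 1/20 → 1/15 → 1/13 — 1 2/3 stops longer (brighter).
ISO: 400 → 500 → 640 → 800 → 1000 → 1250 → 1600 → 2000 → 2500 → 3200 → 4000 → 5000 → 6400 — 4 stops raised (brighter).
Net change so far: 5 2/3 stops brighter. Offset with the aperture: f/2 → f/2.2 → f/2.5 → f/2.8 → f/3.2 → f/3.5 → f/4 → f/4.5 → f/5 → f/5.6 → f/6.3 → f/7.1 → f/8 → f/9 → f/10 → f/11 → f/13 → f/14.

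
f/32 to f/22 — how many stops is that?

f/32 → f/22 — count the steps: 1 stop.

1 stop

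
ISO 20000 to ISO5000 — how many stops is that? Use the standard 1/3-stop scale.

20000 → 16000 → 12800 → 10000 → 8000 → 6400 → 5000 — count the steps: 6 third-stops = 2 stops.

2 stops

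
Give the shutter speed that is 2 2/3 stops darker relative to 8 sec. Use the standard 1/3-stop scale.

Shutter speed: 8 → 6 → 5 → 4 → 3.2 → 2.5 → 2 → 1.6 → 1.3 — 2 2/3 stops shorter (darker).

1.3 s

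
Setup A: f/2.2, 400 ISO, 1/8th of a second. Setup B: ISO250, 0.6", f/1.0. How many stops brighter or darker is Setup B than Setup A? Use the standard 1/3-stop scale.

4 stops brighter

Aperture: f/2.2 → f/2 → f/1.8 → f/1.6 → f/1.4 → f/1.2 → f/1.1 → f/1.0 — 2 1/3 stops wider (brighter).
Shutter speed: 1/8 → 1/6 → 1/5 → 1/4 → 0.3 → 0.4 → 0.5 → 0.6 — 2 1/3 stops longer (brighter).
ISO: 400 → 320 → 250 — 2/3 stop dropped (darker).
Net: +2 1/3 +2 1/3 −2/3 = +4 stops.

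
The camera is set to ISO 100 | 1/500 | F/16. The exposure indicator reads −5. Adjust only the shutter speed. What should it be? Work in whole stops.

Underexposed by 5 stops → need 5 stops brighter.
Shutter speed: 1/500 → 1/250 → 1/125 → 1/60 → 1/30 → 1/15.

1/15s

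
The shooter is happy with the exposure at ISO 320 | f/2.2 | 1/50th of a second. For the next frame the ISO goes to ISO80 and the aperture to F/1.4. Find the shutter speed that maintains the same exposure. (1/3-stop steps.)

ISO: 320 → 250 → 200 → 160 → 125 → 100 → 80 — 2 stops dropped (darker).
Aperture: f/2.2 → f/2 → f/1.8 → f/1.6 → f/1.4 — 1 1/3 stops opened up (brighter).
Net change so far: 2/3 stop darker. Offset with the shutter speed: 1/50 → 1/40 → 1/30.

1/30s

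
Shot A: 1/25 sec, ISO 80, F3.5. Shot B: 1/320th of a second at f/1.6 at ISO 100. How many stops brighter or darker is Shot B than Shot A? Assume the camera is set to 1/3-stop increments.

1 stop darker

Aperture: f/3.5 → f/3.2 → f/2.8 → f/2.5 → f/2.2 → f/2 → f/1.8 → f/1.6 — 2 1/3 stops larger aperture (brighter).
Shutter speed: 1/25 → 1/30 → 1/40 → 1/50 → 1/60 → 1/80 → 1/100 → 1/125 → 1/160 → 1/200 → 1/250 → 1/320 — 3 2/3 stops shorter (darker).
ISO: 80 → 100 — 1/3 stop higher (brighter).
Net: +2 1/3 −3 2/3 +1/3 = −1 stop.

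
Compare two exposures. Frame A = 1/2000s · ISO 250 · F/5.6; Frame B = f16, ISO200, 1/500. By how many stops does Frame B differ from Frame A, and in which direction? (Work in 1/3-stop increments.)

1 1/3 stops darker

Aperture: f/5.6 → f/6.3 → f/7.1 → f/8 → f/9 → f/10 → f/11 → f/13 → f/14 → f/16 — 3 stops smaller aperture (darker).
Shutter speed: 1/2000 → 1/1600 → 1/1250 → 1/1000 → 1/800 → 1/640 → 1/500 — 2 stops longer (brighter).
ISO: 250 → 200 — 1/3 stop dropped (darker).
Net: −3 +2 −1/3 = −1 1/3 stops.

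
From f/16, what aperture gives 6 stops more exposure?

Aperture: f/16 → f/11 → f/8 → f/5.6 → f/4 → f/2.8 → f/2 — 6 stops wider (brighter).

f/2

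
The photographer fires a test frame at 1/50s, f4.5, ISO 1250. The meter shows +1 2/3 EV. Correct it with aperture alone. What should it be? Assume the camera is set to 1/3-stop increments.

f/8

Overexposed by 1 2/3 stops → need 1 2/3 stops darker.
Aperture: f/4.5 → f/5 → f/5.6 → f/6.3 → f/7.1 → f/8.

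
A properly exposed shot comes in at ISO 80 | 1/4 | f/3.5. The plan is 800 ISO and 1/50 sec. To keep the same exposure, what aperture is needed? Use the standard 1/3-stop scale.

ISO: 80 → 100 → 125 → 160 → 200 → 250 → 320 → 400 → 500 → 640 → 800 — 3 1/3 stops raised (brighter).
Shutter speed: 1/4 → 1/5 → 1/6 → 1/8 → 1/10 → 1/13 → 1/15 → 1/20 → 1/25 → 1/30 → 1/40 → 1/50 — 3 2/3 stops shorter (darker).
Net change so far: 1/3 stop darker. Offset with the aperture: f/3.5 → f/3.2.

f/3.2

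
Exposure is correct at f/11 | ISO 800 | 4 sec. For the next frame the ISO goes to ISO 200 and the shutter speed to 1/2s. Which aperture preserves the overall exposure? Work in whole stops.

ISO: 800 → 400 → 200 — 2 stops dropped (darker).
Shutter speed: 4 → 2 → 1 → 1/2 — 3 stops faster (darker).
Net change so far: 5 stops darker. Offset with the aperture: f/11 → f/8 → f/5.6 → f/4 → f/2.8 → f/2.

f/2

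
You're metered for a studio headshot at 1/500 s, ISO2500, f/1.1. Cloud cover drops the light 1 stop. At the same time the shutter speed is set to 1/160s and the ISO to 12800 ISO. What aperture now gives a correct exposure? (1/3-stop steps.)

Scene light: 1 stop darker.
Shutter speed: 1/500 → 1/400 → 1/320 → 1/250 → 1/200 → 1/160 — 1 2/3 stops slower (brighter).
ISO: 2500 → 3200 → 4000 → 5000 → 6400 → 8000 → 10000 → 12800 — 2 1/3 stops higher (brighter).
Net so far: 3 stops brighter. Aperture: f/1.1 → f/1.2 → f/1.4 → f/1.6 → f/1.8 → f/2 → f/2.2 → f/2.5 → f/2.8 → f/3.2.

f/3.2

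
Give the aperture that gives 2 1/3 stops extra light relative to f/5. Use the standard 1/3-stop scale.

f/2.2

Aperture: f/5 → f/4.5 → f/4 → f/3.5 → f/3.2 → f/2.8 → f/2.5 → f/2.2 — 2 1/3 stops wider (brighter).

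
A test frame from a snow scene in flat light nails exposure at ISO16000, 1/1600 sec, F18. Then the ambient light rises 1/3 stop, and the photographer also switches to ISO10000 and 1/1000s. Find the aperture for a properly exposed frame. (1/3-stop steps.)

f/20

Scene light: 1/3 stop brighter.
ISO: 16000 → 12800 → 10000 — 2/3 stop lower (darker).
Shutter speed: 1/1600 → 1/1250 → 1/1000 — 2/3 stop longer (brighter).
Net so far: 1/3 stop brighter. Aperture: f/18 → f/20.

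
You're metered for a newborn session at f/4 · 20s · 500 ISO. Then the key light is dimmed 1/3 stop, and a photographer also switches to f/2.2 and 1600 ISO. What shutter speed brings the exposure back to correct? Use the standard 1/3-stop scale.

2.5 s

Scene light: 1/3 stop darker.
Aperture: f/4 → f/3.5 → f/3.2 → f/2.8 → f/2.5 → f/2.2 — 1 2/3 stops opened up (brighter).
ISO: 500 → 640 → 800 → 1000 → 1250 → 1600 — 1 2/3 stops raised (brighter).
Net so far: 3 stops brighter. Shutter speed: 20 → 15 → 13 → 10 → 8 → 6 → 5 → 4 → 3.2 → 2.5.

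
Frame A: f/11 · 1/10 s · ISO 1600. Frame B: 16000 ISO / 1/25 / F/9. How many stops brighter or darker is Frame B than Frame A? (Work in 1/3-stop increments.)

2 2/3 stops brighter

Aperture: f/11 → f/10 → f/9 — 2/3 stop opened up (brighter).
Shutter speed: 1/10 → 1/13 → 1/15 → 1/20 → 1/25 — 1 1/3 stops shorter (darker).
ISO: 1600 → 2000 → 2500 → 3200 → 4000 → 5000 → 6400 → 8000 → 10000 → 12800 → 16000 — 3 1/3 stops higher (brighter).
Net: +2/3 −1 1/3 +3 1/3 = +2 2/3 stops.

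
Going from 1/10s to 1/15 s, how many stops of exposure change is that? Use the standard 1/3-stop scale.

2/3 stop

1/10 → 1/13 → 1/15 — count the steps: 2 third-stops = 2/3 stop.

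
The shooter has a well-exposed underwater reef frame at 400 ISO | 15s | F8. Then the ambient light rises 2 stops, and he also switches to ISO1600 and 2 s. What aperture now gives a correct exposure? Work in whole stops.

f/11

Scene light: 2 stops brighter.
ISO: 400 → 800 → 1600 — 2 stops raised (brighter).
Shutter speed: 15 → 8 → 4 → 2 — 3 stops faster (darker).
Net so far: 1 stop brighter. Aperture: f/8 → f/11.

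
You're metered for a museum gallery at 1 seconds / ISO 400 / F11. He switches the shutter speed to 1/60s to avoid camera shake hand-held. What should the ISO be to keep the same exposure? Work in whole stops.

Shutter speed: 1 → 1/2 → 1/4 → 1/8 → 1/15 → 1/30 → 1/60 — 6 stops faster (darker).
Need 6 stops brighter from the ISO: 400 → 800 → 1600 → 3200 → 6400 → 12800 → 25600.

ISO 25600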